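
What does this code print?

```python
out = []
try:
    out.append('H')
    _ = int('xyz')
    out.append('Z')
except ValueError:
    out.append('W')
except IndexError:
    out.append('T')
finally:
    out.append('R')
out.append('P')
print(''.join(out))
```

Execution trace: 'H' (try body) → 'W' (except ValueError) → 'R' (finally) → 'P' (after the try/except). Output: HWRP

Answer: HWRP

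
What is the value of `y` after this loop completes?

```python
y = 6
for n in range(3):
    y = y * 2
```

Multiply by 2, 3 times: 6 * 2^3 = 48
`y` takes the values: 6 → 12 → 24 → 48

Answer: 48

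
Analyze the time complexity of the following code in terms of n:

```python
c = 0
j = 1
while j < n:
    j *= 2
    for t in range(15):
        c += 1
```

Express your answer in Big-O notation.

Each loop level contributes: log n × 1. Multiplying the contributions gives O(log n).

Answer: O(log n)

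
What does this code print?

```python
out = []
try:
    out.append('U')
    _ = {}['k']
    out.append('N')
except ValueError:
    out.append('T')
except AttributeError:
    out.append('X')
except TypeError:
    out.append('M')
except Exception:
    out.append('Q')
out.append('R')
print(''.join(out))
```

Execution trace: 'U' (try body) → 'Q' (except Exception) → 'R' (after the try/except). Output: UQR

Answer: UQR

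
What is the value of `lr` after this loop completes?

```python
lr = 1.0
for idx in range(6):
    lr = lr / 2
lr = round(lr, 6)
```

Halving LR 6 times: 1 / 2^6
`lr` takes the values: 1.0 → 0.5 → 0.25 → 0.125 → 0.0625 → 0.03125 → 0.015625

Answer: 0.015625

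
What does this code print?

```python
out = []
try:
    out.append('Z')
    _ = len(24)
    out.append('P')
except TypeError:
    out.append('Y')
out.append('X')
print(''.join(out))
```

Execution trace: 'Z' (try body) → 'Y' (except TypeError) → 'X' (after the try/except). Output: ZYX

Answer: ZYX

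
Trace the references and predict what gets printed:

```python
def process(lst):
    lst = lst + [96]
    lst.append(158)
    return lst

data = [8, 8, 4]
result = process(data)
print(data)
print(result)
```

Key concept: rebinding parameter vs mutation.
Step by step:
`data = [8, 8, 4]` → data = [8, 8, 4]
`result = process(data)` → result = [8, 8, 4, 96, 158]
`print(data)` → prints [8, 8, 4]
`print(result)` → prints [8, 8, 4, 96, 158]

Answer:
[8, 8, 4]
[8, 8, 4, 96, 158]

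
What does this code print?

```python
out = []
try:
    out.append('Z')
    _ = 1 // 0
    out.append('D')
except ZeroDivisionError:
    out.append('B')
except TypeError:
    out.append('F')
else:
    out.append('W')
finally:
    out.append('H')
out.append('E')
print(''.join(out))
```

Execution trace: 'Z' (try body) → 'B' (except ZeroDivisionError) → 'H' (finally) → 'E' (after the try/except). Output: ZBHE

Answer: ZBHE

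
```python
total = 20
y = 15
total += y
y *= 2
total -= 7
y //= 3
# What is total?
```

Trace:
`total = 20` → total = 20
`y = 15` → y = 15
`total += y` → total = 35
`y *= 2` → y = 30
`total -= 7` → total = 28
`y //= 3` → y = 10
So total = 28

Answer: 28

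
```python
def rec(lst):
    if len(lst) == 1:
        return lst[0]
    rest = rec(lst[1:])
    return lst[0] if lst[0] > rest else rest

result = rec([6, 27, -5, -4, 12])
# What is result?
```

Recursive max over [6, 27, -5, -4, 12] = 27

Answer: 27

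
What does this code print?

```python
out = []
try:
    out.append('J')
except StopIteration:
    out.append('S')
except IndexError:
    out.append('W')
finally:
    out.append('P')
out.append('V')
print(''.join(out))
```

Execution trace: 'J' (try body, no exception) → 'P' (finally) → 'V' (after the try/except). Output: JPV

Answer: JPV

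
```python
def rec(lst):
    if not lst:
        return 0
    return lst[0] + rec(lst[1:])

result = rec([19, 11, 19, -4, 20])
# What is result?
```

19 + 11 + 19 + (-4) + 20 + 0 = 65

Answer: 65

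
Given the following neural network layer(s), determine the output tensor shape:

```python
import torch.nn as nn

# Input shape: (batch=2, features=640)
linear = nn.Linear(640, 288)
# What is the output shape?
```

Input: (2, 640) -> Output: (2, 288)

Answer: (2, 288)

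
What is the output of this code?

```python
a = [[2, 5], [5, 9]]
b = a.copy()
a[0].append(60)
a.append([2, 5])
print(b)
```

Key concept: shallow copy with nested lists.
Step by step:
`a = [[2, 5], [5, 9]]` → a = [[2, 5], [5, 9]]
`b = a.copy()` → b = [[2, 5], [5, 9]]
`a[0].append(60)` → a = [[2, 5, 60], [5, 9]]; b = [[2, 5, 60], [5, 9]]
`a.append([2, 5])` → a = [[2, 5, 60], [5, 9], [2, 5]]
`print(b)` → prints [[2, 5, 60], [5, 9]]

Answer: [[2, 5, 60], [5, 9]]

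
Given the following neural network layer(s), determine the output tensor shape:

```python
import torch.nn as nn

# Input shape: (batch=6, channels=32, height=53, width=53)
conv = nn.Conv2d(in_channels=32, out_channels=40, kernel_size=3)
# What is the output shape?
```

Input: (6, 32, 53, 53) -> Output: (6, 40, 51, 51)

Answer: (6, 40, 51, 51)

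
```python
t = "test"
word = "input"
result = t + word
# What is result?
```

Trace:
`t = "test"` → t = 'test'
`word = "input"` → word = 'input'
`result = t + word` → result = 'testinput'
So result = 'testinput'

Answer: 'testinput'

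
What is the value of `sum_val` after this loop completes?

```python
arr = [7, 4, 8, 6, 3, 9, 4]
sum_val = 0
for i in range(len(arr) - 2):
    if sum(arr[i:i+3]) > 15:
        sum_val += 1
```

Count windows with sum > 15
`sum_val` takes the values: 0 → 1 → 2 → 3 → 4 → 5

Answer: 5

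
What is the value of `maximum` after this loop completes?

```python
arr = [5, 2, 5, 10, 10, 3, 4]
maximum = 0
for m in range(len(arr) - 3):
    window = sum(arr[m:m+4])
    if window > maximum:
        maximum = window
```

Max sum of 4-element window in [5, 2, 5, 10, 10, 3, 4]
`maximum` takes the values: 0 → 22 → 27 → 28

Answer: 28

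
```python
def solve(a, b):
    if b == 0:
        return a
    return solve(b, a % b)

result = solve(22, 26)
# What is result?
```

solve(22, 26) -> solve(26, 22) -> solve(22, 4) -> solve(4, 2) -> solve(2, 0) -> 2

Answer: 2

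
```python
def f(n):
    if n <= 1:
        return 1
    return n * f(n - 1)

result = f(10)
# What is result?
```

f(10) = 10 * 9 * 8 * 7 * 6 * 5 * 4 * 3 * 2 * 1 = 3628800

Answer: 3628800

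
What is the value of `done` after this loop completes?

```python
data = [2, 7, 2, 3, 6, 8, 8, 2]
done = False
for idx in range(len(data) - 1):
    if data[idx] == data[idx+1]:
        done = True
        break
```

Check consecutive duplicates in [2, 7, 2, 3, 6, 8, 8, 2]
`done` takes the values: False → True

Answer: True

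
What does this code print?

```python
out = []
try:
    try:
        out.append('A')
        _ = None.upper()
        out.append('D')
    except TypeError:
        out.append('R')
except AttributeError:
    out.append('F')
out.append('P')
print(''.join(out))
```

Execution trace: 'A' (try body) → 'F' (outer except AttributeError) → 'P' (after the try/except). Output: AFP

Answer: AFP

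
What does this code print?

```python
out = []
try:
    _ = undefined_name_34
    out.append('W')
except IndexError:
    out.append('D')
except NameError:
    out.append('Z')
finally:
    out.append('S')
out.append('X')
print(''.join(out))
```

Execution trace: 'Z' (except NameError) → 'S' (finally) → 'X' (after the try/except). Output: ZSX

Answer: ZSX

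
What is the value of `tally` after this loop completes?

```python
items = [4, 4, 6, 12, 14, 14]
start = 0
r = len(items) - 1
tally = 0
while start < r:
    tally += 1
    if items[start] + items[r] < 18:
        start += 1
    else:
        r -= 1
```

Steps to find pair summing to 18
`tally` takes the values: 0 → 1 → 2 → 3 → 4 → 5

Answer: 5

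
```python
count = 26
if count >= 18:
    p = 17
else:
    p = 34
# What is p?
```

Trace:
`count = 26` → count = 26
`if count >= 18: ...` → count >= 18 is True → p = 17
So p = 17

Answer: 17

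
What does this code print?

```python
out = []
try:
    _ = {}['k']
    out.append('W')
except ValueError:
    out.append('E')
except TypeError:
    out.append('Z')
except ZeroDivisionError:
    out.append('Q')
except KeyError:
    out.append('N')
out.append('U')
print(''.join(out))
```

Execution trace: 'N' (except KeyError) → 'U' (after the try/except). Output: NU

Answer: NU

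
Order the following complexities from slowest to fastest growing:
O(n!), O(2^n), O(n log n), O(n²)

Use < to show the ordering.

Ordered by growth rate: O(n log n) < O(n²) < O(2^n) < O(n!)

Answer: O(n log n) < O(n²) < O(2^n) < O(n!)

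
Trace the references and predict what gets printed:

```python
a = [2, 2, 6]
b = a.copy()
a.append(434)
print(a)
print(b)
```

Key concept: list.copy() creates independent copy.
Step by step:
`a = [2, 2, 6]` → a = [2, 2, 6]
`b = a.copy()` → b = [2, 2, 6]
`a.append(434)` → a = [2, 2, 6, 434]
`print(a)` → prints [2, 2, 6, 434]
`print(b)` → prints [2, 2, 6]

Answer:
[2, 2, 6, 434]
[2, 2, 6]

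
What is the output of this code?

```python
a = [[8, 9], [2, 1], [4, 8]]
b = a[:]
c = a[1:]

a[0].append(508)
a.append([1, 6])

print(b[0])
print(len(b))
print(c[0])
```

Key concept: slice with nested mutation.
Step by step:
`a = [[8, 9], [2, 1], [4, 8]]` → a = [[8, 9], [2, 1], [4, 8]]
`b = a[:]` → b = [[8, 9], [2, 1], [4, 8]]
`c = a[1:]` → c = [[2, 1], [4, 8]]
`a[0].append(508)` → a = [[8, 9, 508], [2, 1], [4, 8]]; b = [[8, 9, 508], [2, 1], [4, 8]]
`a.append([1, 6])` → a = [[8, 9, 508], [2, 1], [4, 8], [1, 6]]
`print(b[0])` → prints [8, 9, 508]
`print(len(b))` → prints 3
`print(c[0])` → prints [2, 1]

Answer:
[8, 9, 508]
3
[2, 1]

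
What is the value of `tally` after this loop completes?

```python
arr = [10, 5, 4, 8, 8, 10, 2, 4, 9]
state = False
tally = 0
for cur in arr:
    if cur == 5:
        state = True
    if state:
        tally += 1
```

Count elements after first 5 in [10, 5, 4, 8, 8, 10, 2, 4, 9]
`tally` takes the values: 0 → 1 → 2 → 3 → 4 → 5 → 6 → 7 → 8

Answer: 8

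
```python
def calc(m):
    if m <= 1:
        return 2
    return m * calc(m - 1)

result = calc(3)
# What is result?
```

calc(3) = 3 * 2 * 2 = 12

Answer: 12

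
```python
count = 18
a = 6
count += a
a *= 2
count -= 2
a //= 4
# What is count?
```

Trace:
`count = 18` → count = 18
`a = 6` → a = 6
`count += a` → count = 24
`a *= 2` → a = 12
`count -= 2` → count = 22
`a //= 4` → a = 3
So count = 22

Answer: 22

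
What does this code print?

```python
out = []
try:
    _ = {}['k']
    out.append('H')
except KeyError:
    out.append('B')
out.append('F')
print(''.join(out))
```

Execution trace: 'B' (except KeyError) → 'F' (after the try/except). Output: BF

Answer: BF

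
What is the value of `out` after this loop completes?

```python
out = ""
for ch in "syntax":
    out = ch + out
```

Reverse 'syntax'
`out` takes the values: "" → "s" → "ys" → "nys" → "tnys" → "atnys" → "xatnys"

Answer: "xatnys"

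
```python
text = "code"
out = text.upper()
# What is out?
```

Trace:
`text = "code"` → text = 'code'
`out = text.upper()` → out = 'CODE'
So out = 'CODE'

Answer: 'CODE'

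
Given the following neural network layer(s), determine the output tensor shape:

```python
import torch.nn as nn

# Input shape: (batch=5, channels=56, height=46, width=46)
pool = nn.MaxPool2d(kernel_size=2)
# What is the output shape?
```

Input: (5, 56, 46, 46) -> Output: (5, 56, 23, 23)

Answer: (5, 56, 23, 23)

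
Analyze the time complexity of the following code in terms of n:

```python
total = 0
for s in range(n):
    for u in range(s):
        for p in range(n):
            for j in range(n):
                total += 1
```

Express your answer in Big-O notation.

Each loop level contributes: n × n × n × n. Multiplying the contributions gives O(n^4).

Answer: O(n^4)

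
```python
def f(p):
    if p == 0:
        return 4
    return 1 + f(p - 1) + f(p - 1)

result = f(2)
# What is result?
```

f(p) = 1 + 2·f(p-1), f(0)=4. Closed form: (4+1)·2^2 - 1 = 19.

Answer: 19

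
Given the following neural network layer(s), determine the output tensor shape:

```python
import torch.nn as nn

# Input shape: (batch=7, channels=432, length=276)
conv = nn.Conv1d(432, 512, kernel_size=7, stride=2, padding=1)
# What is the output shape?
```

Input: (7, 432, 276) -> Output: (7, 512, 136)

Answer: (7, 512, 136)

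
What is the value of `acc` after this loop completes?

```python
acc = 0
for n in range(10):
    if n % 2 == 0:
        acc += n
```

Sum of even numbers 0 to 9
`acc` takes the values: 0 → 2 → 6 → 12 → 20

Answer: 20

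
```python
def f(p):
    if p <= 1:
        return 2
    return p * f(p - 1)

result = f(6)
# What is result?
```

f(6) = 6 * 5 * 4 * 3 * 2 * 2 = 1440

Answer: 1440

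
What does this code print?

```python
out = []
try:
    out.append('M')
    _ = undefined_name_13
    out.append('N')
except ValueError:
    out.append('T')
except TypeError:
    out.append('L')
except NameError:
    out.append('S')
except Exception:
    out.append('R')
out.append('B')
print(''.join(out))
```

Execution trace: 'M' (try body) → 'S' (except NameError) → 'B' (after the try/except). Output: MSB

Answer: MSB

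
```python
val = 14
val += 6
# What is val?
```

Trace:
`val = 14` → val = 14
`val += 6` → val = 20
So val = 20

Answer: 20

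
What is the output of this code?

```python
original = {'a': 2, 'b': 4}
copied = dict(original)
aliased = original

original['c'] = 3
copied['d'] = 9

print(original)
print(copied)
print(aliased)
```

Key concept: dict() creates copy, assignment creates alias.
Step by step:
`original = {'a': 2, 'b': 4}` → original = {'a': 2, 'b': 4}
`copied = dict(original)` → copied = {'a': 2, 'b': 4}
`aliased = original` → aliased = {'a': 2, 'b': 4} (same object as original)
`original['c'] = 3` → original = {'a': 2, 'b': 4, 'c': 3} (same object as aliased); aliased = {'a': 2, 'b': 4, 'c': 3} (same object as original)
`copied['d'] = 9` → copied = {'a': 2, 'b': 4, 'd': 9}
`print(original)` → prints {'a': 2, 'b': 4, 'c': 3}
`print(copied)` → prints {'a': 2, 'b': 4, 'd': 9}
`print(aliased)` → prints {'a': 2, 'b': 4, 'c': 3}

Answer:
{'a': 2, 'b': 4, 'c': 3}
{'a': 2, 'b': 4, 'd': 9}
{'a': 2, 'b': 4, 'c': 3}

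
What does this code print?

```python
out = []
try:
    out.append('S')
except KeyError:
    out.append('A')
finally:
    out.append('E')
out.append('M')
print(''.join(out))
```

Execution trace: 'S' (try body, no exception) → 'E' (finally) → 'M' (after the try/except). Output: SEM

Answer: SEM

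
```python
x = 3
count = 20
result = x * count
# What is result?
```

Trace:
`x = 3` → x = 3
`count = 20` → count = 20
`result = x * count` → result = 60
So result = 60

Answer: 60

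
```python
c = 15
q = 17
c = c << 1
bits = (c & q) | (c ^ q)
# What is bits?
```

Trace:
`c = 15` → c = 15
`q = 17` → q = 17
`c = c << 1` → c = 30
`bits = (c & q) | (c ^ q)` → bits = 31
So bits = 31

Answer: 31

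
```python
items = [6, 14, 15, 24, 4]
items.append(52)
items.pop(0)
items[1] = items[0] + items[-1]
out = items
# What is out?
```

Trace:
`items = [6, 14, 15, 24, 4]` → items = [6, 14, 15, 24, 4]
`items.append(52)` → items = [6, 14, 15, 24, 4, 52]
`items.pop(0)` → items = [14, 15, 24, 4, 52]
`items[1] = items[0] + items[-1]` → items = [14, 66, 24, 4, 52]
`out = items` → out = [14, 66, 24, 4, 52]
So out = [14, 66, 24, 4, 52]

Answer: [14, 66, 24, 4, 52]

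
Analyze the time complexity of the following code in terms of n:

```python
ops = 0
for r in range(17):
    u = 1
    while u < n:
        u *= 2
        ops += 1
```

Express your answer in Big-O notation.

Each loop level contributes: 1 × log n. Multiplying the contributions gives O(log n).

Answer: O(log n)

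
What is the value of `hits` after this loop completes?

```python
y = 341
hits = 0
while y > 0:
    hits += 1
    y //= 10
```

Count digits by repeated division by 10
`hits` takes the values: 0 → 1 → 2 → 3

Answer: 3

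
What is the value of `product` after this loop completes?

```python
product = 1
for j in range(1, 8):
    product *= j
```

7! = 5040
`product` takes the values: 1 → 2 → 6 → 24 → 120 → 720 → 5040

Answer: 5040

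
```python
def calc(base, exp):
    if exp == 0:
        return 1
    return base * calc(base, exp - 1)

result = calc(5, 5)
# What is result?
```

calc(5, 5) = 5 * 5 * 5 * 5 * 5 = 3125

Answer: 3125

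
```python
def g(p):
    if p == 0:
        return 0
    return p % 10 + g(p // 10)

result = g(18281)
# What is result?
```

Sum of digits of 18281: 1 + 8 + 2 + 8 + 1 = 20

Answer: 20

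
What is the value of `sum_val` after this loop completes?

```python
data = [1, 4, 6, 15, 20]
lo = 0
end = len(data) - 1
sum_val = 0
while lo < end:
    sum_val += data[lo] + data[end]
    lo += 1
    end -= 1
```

Sum of pairs from ends
`sum_val` takes the values: 0 → 21 → 40

Answer: 40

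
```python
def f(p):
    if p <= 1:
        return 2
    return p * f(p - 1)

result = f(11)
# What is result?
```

f(11) = 11 * 10 * 9 * 8 * 7 * 6 * 5 * 4 * 3 * 2 * 2 = 79833600

Answer: 79833600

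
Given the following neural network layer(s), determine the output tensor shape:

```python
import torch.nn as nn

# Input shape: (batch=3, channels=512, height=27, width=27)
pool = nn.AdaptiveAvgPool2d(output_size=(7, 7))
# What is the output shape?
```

Input: (3, 512, 27, 27) -> Output: (3, 512, 7, 7)

Answer: (3, 512, 7, 7)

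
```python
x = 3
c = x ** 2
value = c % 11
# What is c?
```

Trace:
`x = 3` → x = 3
`c = x ** 2` → c = 9
`value = c % 11` → value = 9
So c = 9

Answer: 9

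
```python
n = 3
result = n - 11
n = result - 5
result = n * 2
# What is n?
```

Trace:
`n = 3` → n = 3
`result = n - 11` → result = -8
`n = result - 5` → n = -13
`result = n * 2` → result = -26
So n = -13

Answer: -13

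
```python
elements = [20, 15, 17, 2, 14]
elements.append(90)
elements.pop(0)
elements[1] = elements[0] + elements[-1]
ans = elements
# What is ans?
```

Trace:
`elements = [20, 15, 17, 2, 14]` → elements = [20, 15, 17, 2, 14]
`elements.append(90)` → elements = [20, 15, 17, 2, 14, 90]
`elements.pop(0)` → elements = [15, 17, 2, 14, 90]
`elements[1] = elements[0] + elements[-1]` → elements = [15, 105, 2, 14, 90]
`ans = elements` → ans = [15, 105, 2, 14, 90]
So ans = [15, 105, 2, 14, 90]

Answer: [15, 105, 2, 14, 90]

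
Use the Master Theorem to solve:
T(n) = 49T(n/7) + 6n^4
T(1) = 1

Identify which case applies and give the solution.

a=49, b=7, f(n)=6n^4. log_7(49) = 2. Since c=4 > 2 and the regularity condition holds (49(n/7)^4 = (49/7^4)n^4 with 49/7^4 < 1), Case 3 applies: T(n) = Θ(f(n)) = O(n^4).

Answer: O(n^4) - Case 3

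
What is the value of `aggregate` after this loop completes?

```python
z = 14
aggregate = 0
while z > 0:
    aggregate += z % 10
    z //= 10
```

Sum digits of 14
`aggregate` takes the values: 0 → 4 → 5

Answer: 5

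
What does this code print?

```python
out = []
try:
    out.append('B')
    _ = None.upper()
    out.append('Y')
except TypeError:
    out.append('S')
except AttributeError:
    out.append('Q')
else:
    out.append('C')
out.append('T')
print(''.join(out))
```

Execution trace: 'B' (try body) → 'Q' (except AttributeError) → 'T' (after the try/except). Output: BQT

Answer: BQT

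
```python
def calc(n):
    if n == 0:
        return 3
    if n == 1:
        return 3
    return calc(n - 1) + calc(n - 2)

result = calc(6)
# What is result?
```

Build up from base cases: calc(0)=3, calc(1)=3, calc(2)=6, calc(3)=9, calc(4)=15, calc(5)=24, calc(6)=39

Answer: 39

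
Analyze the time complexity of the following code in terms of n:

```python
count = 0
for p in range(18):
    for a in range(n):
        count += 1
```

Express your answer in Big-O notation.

Each loop level contributes: 1 × n. Multiplying the contributions gives O(n).

Answer: O(n)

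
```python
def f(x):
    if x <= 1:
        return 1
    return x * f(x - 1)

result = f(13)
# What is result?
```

f(13) = 13 * 12 * 11 * 10 * 9 * 8 * 7 * 6 * 5 * 4 * 3 * 2 * 1 = 6227020800

Answer: 6227020800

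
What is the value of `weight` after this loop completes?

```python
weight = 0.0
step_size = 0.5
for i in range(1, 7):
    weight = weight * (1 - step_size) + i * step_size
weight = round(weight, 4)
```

Moving average with lr=0.5
`weight` takes the values: 0.0 → 0.5 → 1.25 → 2.125 → 3.0625 → 4.03125 → 5.015625 → 5.0156

Answer: 5.0156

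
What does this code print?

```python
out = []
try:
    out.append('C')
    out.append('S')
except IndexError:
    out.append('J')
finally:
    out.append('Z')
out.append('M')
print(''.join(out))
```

Execution trace: 'C' (try body) → 'S' (try body, no exception) → 'Z' (finally) → 'M' (after the try/except). Output: CSZM

Answer: CSZM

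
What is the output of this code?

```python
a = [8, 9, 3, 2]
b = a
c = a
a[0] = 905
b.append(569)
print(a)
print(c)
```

Key concept: multiple aliases.
Step by step:
`a = [8, 9, 3, 2]` → a = [8, 9, 3, 2]
`b = a` → b = [8, 9, 3, 2] (same object as a)
`c = a` → c = [8, 9, 3, 2] (same object as a, b)
`a[0] = 905` → a = [905, 9, 3, 2] (same object as b, c); b = [905, 9, 3, 2] (same object as a, c); c = [905, 9, 3, 2] (same object as a, b)
`b.append(569)` → a = [905, 9, 3, 2, 569] (same object as b, c); b = [905, 9, 3, 2, 569] (same object as a, c); c = [905, 9, 3, 2, 569] (same object as a, b)
`print(a)` → prints [905, 9, 3, 2, 569]
`print(c)` → prints [905, 9, 3, 2, 569]

Answer:
[905, 9, 3, 2, 569]
[905, 9, 3, 2, 569]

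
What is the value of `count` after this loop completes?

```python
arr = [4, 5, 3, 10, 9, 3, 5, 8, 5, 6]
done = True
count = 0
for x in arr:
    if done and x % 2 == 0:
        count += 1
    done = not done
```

Count even values at even positions
`count` takes the values: 0 → 1

Answer: 1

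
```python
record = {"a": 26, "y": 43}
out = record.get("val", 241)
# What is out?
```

Trace:
`record = {"a": 26, "y": 43}` → record = {'a': 26, 'y': 43}
`out = record.get("val", 241)` → out = 241
So out = 241

Answer: 241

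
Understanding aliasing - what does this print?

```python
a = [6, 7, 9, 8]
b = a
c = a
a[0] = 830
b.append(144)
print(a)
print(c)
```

Key concept: multiple aliases.
Step by step:
`a = [6, 7, 9, 8]` → a = [6, 7, 9, 8]
`b = a` → b = [6, 7, 9, 8] (same object as a)
`c = a` → c = [6, 7, 9, 8] (same object as a, b)
`a[0] = 830` → a = [830, 7, 9, 8] (same object as b, c); b = [830, 7, 9, 8] (same object as a, c); c = [830, 7, 9, 8] (same object as a, b)
`b.append(144)` → a = [830, 7, 9, 8, 144] (same object as b, c); b = [830, 7, 9, 8, 144] (same object as a, c); c = [830, 7, 9, 8, 144] (same object as a, b)
`print(a)` → prints [830, 7, 9, 8, 144]
`print(c)` → prints [830, 7, 9, 8, 144]

Answer:
[830, 7, 9, 8, 144]
[830, 7, 9, 8, 144]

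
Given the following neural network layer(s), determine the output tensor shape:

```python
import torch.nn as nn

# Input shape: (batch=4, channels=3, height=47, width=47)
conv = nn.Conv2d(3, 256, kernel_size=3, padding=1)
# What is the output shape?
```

Input: (4, 3, 47, 47) -> Output: (4, 256, 47, 47)

Answer: (4, 256, 47, 47)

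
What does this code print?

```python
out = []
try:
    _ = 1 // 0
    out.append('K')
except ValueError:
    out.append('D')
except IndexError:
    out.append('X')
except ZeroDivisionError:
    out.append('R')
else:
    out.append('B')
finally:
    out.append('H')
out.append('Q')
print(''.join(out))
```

Execution trace: 'R' (except ZeroDivisionError) → 'H' (finally) → 'Q' (after the try/except). Output: RHQ

Answer: RHQ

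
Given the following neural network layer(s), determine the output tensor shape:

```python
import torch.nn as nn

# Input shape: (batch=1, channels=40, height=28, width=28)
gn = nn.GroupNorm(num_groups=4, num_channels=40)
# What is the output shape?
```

Input: (1, 40, 28, 28) -> Output: (1, 40, 28, 28)

Answer: (1, 40, 28, 28)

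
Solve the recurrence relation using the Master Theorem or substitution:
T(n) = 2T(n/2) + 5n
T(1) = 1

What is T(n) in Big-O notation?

By Master Theorem: a=2, b=2, f(n)=5n. Since log_2(2) = 1 and f(n) = Θ(n^1), Case 2 applies. T(n) = O(n log n).

Answer: O(n log n)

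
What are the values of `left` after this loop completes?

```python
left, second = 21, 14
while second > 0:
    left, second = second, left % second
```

GCD of 21 and 14
`left` takes the values: 21 → 14 → 7

Answer: 7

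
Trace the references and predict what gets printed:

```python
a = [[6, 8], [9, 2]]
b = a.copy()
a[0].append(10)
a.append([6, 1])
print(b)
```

Key concept: shallow copy with nested lists.
Step by step:
`a = [[6, 8], [9, 2]]` → a = [[6, 8], [9, 2]]
`b = a.copy()` → b = [[6, 8], [9, 2]]
`a[0].append(10)` → a = [[6, 8, 10], [9, 2]]; b = [[6, 8, 10], [9, 2]]
`a.append([6, 1])` → a = [[6, 8, 10], [9, 2], [6, 1]]
`print(b)` → prints [[6, 8, 10], [9, 2]]

Answer: [[6, 8, 10], [9, 2]]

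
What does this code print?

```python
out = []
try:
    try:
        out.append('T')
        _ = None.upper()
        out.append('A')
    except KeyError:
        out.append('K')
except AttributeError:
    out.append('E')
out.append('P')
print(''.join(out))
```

Execution trace: 'T' (inner try body) → 'E' (outer except AttributeError) → 'P' (after the try/except). Output: TEP

Answer: TEP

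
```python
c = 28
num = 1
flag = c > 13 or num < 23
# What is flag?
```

Trace:
`c = 28` → c = 28
`num = 1` → num = 1
`flag = c > 13 or num < 23` → flag = True
So flag = True

Answer: True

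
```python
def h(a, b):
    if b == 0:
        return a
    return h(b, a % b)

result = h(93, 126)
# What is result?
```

h(93, 126) -> h(126, 93) -> h(93, 33) -> h(33, 27) -> h(27, 6) -> h(6, 3) -> h(3, 0) -> 3

Answer: 3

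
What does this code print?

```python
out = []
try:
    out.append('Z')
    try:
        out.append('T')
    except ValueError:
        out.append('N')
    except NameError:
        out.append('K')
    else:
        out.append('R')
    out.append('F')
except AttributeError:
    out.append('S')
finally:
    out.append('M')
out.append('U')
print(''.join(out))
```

Execution trace: 'Z' (try body) → 'T' (inner try body, no exception) → 'R' (inner else) → 'F' (try body, no exception) → 'M' (finally) → 'U' (after the try/except). Output: ZTRFMU

Answer: ZTRFMU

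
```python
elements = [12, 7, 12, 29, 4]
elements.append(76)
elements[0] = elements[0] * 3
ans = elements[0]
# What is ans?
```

Trace:
`elements = [12, 7, 12, 29, 4]` → elements = [12, 7, 12, 29, 4]
`elements.append(76)` → elements = [12, 7, 12, 29, 4, 76]
`elements[0] = elements[0] * 3` → elements = [36, 7, 12, 29, 4, 76]
`ans = elements[0]` → ans = 36
So ans = 36

Answer: 36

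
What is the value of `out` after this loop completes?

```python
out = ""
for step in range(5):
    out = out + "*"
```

Repeat '*' 5 times
`out` takes the values: "" → "*" → "**" → "***" → "****" → "*****"

Answer: "*****"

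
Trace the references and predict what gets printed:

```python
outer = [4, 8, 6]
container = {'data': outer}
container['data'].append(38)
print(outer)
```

Key concept: dict holds reference to list.
Step by step:
`outer = [4, 8, 6]` → outer = [4, 8, 6]
`container = {'data': outer}` → container = {'data': [4, 8, 6]}
`container['data'].append(38)` → outer = [4, 8, 6, 38]; container = {'data': [4, 8, 6, 38]}
`print(outer)` → prints [4, 8, 6, 38]

Answer: [4, 8, 6, 38]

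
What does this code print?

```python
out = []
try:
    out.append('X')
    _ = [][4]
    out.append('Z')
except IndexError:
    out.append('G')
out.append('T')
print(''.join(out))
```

Execution trace: 'X' (try body) → 'G' (except IndexError) → 'T' (after the try/except). Output: XGT

Answer: XGT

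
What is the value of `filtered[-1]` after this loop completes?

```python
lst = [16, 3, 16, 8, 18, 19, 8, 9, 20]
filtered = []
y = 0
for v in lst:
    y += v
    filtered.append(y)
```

Cumulative sum ends at 117
`filtered` takes the values: [] → [16] → [16, 19] → [16, 19, 35] → [16, 19, 35, 43] → [16, 19, 35, 43, 61] → [16, 19, 35, 43, 61, 80] → [16, 19, 35, 43, 61, 80, 88] → [16, 19, 35, 43, 61, 80, 88, 97] → [16, 19, 35, 43, 61, 80, 88, 97, 117]
So `filtered[-1]` = 117

Answer: 117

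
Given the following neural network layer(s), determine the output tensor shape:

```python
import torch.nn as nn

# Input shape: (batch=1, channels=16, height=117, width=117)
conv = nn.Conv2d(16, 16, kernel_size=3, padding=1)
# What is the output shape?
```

Input: (1, 16, 117, 117) -> Output: (1, 16, 117, 117)

Answer: (1, 16, 117, 117)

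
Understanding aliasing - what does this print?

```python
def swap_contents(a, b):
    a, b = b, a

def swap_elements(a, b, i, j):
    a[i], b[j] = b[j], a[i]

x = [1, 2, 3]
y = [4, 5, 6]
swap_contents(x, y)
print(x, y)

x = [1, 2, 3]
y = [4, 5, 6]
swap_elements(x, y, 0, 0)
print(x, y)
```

Key concept: parameter rebinding vs mutation.
Step by step:
`x = [1, 2, 3]` → x = [1, 2, 3]
`y = [4, 5, 6]` → y = [4, 5, 6]
`swap_contents(x, y)` → no visible change to tracked variables
`print(x, y)` → prints [1, 2, 3] [4, 5, 6]
`x = [1, 2, 3]` → x = [1, 2, 3]
`y = [4, 5, 6]` → y = [4, 5, 6]
`swap_elements(x, y, 0, 0)` → x = [4, 2, 3]; y = [1, 5, 6]
`print(x, y)` → prints [4, 2, 3] [1, 5, 6]

Answer:
[1, 2, 3] [4, 5, 6]
[4, 2, 3] [1, 5, 6]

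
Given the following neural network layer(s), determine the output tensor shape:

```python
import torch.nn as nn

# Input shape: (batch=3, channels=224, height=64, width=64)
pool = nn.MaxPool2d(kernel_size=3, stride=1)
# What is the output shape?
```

Input: (3, 224, 64, 64) -> Output: (3, 224, 62, 62)

Answer: (3, 224, 62, 62)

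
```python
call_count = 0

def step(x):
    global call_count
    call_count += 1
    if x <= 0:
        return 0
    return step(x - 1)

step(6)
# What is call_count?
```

Linear recursion stepping by 1: 7 calls from x=6 down to ≤0.

Answer: 7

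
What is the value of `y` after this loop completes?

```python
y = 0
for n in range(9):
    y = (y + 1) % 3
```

Increment mod 3, 9 times = 0
`y` takes the values: 0 → 1 → 2 → 0 → 1 → 2 → 0 → 1 → 2 → 0

Answer: 0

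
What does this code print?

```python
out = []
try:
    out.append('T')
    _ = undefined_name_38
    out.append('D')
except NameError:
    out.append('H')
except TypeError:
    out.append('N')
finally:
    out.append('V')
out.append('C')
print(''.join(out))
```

Execution trace: 'T' (try body) → 'H' (except NameError) → 'V' (finally) → 'C' (after the try/except). Output: THVC

Answer: THVC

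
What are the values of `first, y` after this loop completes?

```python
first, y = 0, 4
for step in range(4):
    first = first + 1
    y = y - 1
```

first goes 0→4, y goes 4→0
`first, y` takes the values: (0, 4) → (1, 4) → (1, 3) → (2, 3) → (2, 2) → (3, 2) → (3, 1) → (4, 1) → (4, 0)

Answer: 4, 0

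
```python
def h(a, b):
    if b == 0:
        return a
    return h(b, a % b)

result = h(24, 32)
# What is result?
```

h(24, 32) -> h(32, 24) -> h(24, 8) -> h(8, 0) -> 8

Answer: 8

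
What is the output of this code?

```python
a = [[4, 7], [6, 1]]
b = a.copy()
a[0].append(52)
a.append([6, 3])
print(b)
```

Key concept: shallow copy with nested lists.
Step by step:
`a = [[4, 7], [6, 1]]` → a = [[4, 7], [6, 1]]
`b = a.copy()` → b = [[4, 7], [6, 1]]
`a[0].append(52)` → a = [[4, 7, 52], [6, 1]]; b = [[4, 7, 52], [6, 1]]
`a.append([6, 3])` → a = [[4, 7, 52], [6, 1], [6, 3]]
`print(b)` → prints [[4, 7, 52], [6, 1]]

Answer: [[4, 7, 52], [6, 1]]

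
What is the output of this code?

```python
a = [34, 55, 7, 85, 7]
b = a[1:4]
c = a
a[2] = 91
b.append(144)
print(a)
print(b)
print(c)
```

Key concept: slice vs alias.
Step by step:
`a = [34, 55, 7, 85, 7]` → a = [34, 55, 7, 85, 7]
`b = a[1:4]` → b = [55, 7, 85]
`c = a` → c = [34, 55, 7, 85, 7] (same object as a)
`a[2] = 91` → a = [34, 55, 91, 85, 7] (same object as c); c = [34, 55, 91, 85, 7] (same object as a)
`b.append(144)` → b = [55, 7, 85, 144]
`print(a)` → prints [34, 55, 91, 85, 7]
`print(b)` → prints [55, 7, 85, 144]
`print(c)` → prints [34, 55, 91, 85, 7]

Answer:
[34, 55, 91, 85, 7]
[55, 7, 85, 144]
[34, 55, 91, 85, 7]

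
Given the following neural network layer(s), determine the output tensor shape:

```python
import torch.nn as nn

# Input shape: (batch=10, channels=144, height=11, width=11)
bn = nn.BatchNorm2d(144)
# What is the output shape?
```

Input: (10, 144, 11, 11) -> Output: (10, 144, 11, 11)

Answer: (10, 144, 11, 11)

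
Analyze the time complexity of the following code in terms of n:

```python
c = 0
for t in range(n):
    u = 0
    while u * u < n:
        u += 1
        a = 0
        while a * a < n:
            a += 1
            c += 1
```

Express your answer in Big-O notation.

Each loop level contributes: n × √n × √n. Multiplying the contributions gives O(n^2).

Answer: O(n^2)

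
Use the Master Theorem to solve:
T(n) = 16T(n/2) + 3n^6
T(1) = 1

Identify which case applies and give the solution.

a=16, b=2, f(n)=3n^6. log_2(16) = 4. Since c=6 > 4 and the regularity condition holds (16(n/2)^6 = (16/2^6)n^6 with 16/2^6 < 1), Case 3 applies: T(n) = Θ(f(n)) = O(n^6).

Answer: O(n^6) - Case 3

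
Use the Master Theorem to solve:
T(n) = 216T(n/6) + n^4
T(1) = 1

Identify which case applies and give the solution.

a=216, b=6, f(n)=n^4. log_6(216) = 3. Since c=4 > 3 and the regularity condition holds (216(n/6)^4 = (216/6^4)n^4 with 216/6^4 < 1), Case 3 applies: T(n) = Θ(f(n)) = O(n^4).

Answer: O(n^4) - Case 3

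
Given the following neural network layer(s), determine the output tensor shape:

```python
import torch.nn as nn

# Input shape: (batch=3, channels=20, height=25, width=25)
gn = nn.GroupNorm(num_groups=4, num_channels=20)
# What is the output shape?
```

Input: (3, 20, 25, 25) -> Output: (3, 20, 25, 25)

Answer: (3, 20, 25, 25)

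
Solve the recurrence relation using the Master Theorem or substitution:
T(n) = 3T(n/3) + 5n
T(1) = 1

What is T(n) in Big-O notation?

By Master Theorem: a=3, b=3, f(n)=5n. Since log_3(3) = 1 and f(n) = Θ(n^1), Case 2 applies. T(n) = O(n log n).

Answer: O(n log n)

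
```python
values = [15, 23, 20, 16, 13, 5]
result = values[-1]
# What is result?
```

Trace:
`values = [15, 23, 20, 16, 13, 5]` → values = [15, 23, 20, 16, 13, 5]
`result = values[-1]` → result = 5
So result = 5

Answer: 5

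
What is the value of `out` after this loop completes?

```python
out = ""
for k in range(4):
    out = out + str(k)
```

Concatenate digits 0 to 3
`out` takes the values: "" → "0" → "01" → "012" → "0123"

Answer: "0123"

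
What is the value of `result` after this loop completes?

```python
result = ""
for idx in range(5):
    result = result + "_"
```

Repeat '_' 5 times
`result` takes the values: "" → "_" → "__" → "___" → "____" → "_____"

Answer: "_____"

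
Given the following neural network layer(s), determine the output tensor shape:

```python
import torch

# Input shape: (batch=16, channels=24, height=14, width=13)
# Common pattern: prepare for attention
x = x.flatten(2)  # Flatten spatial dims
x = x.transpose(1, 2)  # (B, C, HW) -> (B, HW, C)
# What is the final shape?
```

Input: (16, 24, 14, 13) -> after flatten(2): (16, 24, 182) -> Output: (16, 182, 24)

Answer: (16, 182, 24)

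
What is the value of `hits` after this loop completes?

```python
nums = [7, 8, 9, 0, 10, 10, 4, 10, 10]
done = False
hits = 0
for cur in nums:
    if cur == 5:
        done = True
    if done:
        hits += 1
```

Count elements after first 5 in [7, 8, 9, 0, 10, 10, 4, 10, 10]
`hits` takes the values: 0

Answer: 0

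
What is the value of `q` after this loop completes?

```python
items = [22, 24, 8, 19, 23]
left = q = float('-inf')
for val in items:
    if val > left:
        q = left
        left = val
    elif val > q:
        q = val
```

Second largest (with repeats) in [22, 24, 8, 19, 23]
`q` takes the values: -inf → 22 → 23

Answer: 23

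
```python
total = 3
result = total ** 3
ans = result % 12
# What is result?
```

Trace:
`total = 3` → total = 3
`result = total ** 3` → result = 27
`ans = result % 12` → ans = 3
So result = 27

Answer: 27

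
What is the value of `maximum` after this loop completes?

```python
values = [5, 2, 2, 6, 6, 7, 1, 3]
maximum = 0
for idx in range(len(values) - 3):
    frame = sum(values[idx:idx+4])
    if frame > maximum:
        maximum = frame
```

Max sum of 4-element window in [5, 2, 2, 6, 6, 7, 1, 3]
`maximum` takes the values: 0 → 15 → 16 → 21

Answer: 21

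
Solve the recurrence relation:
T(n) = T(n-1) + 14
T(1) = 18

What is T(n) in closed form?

Unrolling: T(n) = T(1) + 14·(n-1) = 18 + 14(n-1) = 14n + 4.

Answer: T(n) = 14n + 4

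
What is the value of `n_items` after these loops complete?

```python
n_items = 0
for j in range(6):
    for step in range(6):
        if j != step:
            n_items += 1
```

6² - 6 (exclude diagonal)
`n_items` takes the values: 0 → 1 → 2 → 3 → 4 → 5 → 6 → 7 → 8 → 9 → 10 → 11 → 12 → 13 → 14 → 15 → 16 → 17 → 18 → 19 → 20 → 21 → 22 → 23 → 24 → 25 → 26 → 27 → 28 → 29 → 30

Answer: 30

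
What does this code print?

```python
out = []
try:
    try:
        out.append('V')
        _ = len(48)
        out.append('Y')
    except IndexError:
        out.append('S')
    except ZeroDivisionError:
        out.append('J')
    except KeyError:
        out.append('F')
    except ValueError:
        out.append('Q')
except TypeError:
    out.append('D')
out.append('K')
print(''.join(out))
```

Execution trace: 'V' (try body) → 'D' (outer except TypeError) → 'K' (after the try/except). Output: VDK

Answer: VDK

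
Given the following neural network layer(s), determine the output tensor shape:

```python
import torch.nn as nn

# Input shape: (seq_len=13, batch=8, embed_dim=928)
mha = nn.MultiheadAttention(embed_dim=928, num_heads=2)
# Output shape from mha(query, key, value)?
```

Input: (13, 8, 928) -> Output: (13, 8, 928)

Answer: (13, 8, 928)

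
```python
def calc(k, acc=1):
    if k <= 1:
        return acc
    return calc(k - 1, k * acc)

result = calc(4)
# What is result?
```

Accumulator trace (n, acc): (4, 1) -> (3, 4) -> (2, 12) -> (1, 24) -> return 24

Answer: 24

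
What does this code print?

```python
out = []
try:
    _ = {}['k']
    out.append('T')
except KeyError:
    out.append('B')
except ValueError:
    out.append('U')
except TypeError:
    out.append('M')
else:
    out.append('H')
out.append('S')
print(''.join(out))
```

Execution trace: 'B' (except KeyError) → 'S' (after the try/except). Output: BS

Answer: BS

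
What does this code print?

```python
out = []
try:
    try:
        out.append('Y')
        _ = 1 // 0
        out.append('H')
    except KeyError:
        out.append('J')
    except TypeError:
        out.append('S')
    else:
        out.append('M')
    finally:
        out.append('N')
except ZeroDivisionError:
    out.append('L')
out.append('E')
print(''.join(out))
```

Execution trace: 'Y' (try body) → 'N' (finally) → 'L' (outer except ZeroDivisionError) → 'E' (after the try/except). Output: YNLE

Answer: YNLE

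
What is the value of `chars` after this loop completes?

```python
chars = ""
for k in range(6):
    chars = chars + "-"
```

Repeat '-' 6 times
`chars` takes the values: "" → "-" → "--" → "---" → "----" → "-----" → "------"

Answer: "------"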